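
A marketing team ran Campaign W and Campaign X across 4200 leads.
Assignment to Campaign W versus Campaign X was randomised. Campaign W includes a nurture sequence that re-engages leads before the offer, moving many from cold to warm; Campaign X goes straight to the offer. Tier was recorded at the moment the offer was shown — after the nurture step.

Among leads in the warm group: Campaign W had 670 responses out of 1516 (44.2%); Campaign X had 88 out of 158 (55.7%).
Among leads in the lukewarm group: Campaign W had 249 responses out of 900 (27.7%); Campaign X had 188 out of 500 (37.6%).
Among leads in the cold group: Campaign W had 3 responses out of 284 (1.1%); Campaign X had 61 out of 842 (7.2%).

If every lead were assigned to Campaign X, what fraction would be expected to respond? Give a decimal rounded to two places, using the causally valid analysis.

0.22

Engagement tier is recorded after the campaign and is itself shifted by it — it sits on the causal path from campaign to outcome. Conditioning on a mediator would strip out part of the effect we want; the pooled comparison gives the total causal effect.
So P(outcome | do(Campaign X)) is just the pooled rate for Campaign X: 337/1500 = 0.225.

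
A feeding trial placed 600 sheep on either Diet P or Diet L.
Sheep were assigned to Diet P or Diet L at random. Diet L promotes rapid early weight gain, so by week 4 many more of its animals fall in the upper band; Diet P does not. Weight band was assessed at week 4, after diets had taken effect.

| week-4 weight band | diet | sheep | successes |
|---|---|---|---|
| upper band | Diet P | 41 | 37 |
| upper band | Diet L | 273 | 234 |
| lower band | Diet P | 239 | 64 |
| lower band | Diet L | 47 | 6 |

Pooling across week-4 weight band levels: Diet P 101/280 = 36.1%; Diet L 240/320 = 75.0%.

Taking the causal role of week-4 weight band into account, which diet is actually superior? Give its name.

Diet L

Stratifying would compare diets among sheep the diets themselves sorted into week-4 weight band groups — a form of selection on an intermediate. The unconditioned pooled rates give the total causal effect.
Pooled: Diet P 36.1% vs Diet L 75.0%; Diet L is higher overall.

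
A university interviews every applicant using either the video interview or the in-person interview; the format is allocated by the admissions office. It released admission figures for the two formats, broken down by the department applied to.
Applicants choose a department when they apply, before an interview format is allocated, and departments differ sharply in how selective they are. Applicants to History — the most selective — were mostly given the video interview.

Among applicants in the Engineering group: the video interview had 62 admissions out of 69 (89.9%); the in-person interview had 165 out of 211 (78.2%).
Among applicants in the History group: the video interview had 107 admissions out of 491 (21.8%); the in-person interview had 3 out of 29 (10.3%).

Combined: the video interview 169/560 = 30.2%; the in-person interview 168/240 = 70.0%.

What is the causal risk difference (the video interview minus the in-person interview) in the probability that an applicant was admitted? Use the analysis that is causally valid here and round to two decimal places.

Within every department level the video interview has the higher rate, yet pooled the in-person interview does — Simpson's reversal.
Department differs across interview formats for reasons unrelated to any effect of the interview format itself, and it separately predicts the outcome — a classic confounder. We must compare within department levels.
Adjusting over the population distribution of department: 0.350·(0.899−0.782) + 0.650·(0.218−0.103) = +0.115.

+0.12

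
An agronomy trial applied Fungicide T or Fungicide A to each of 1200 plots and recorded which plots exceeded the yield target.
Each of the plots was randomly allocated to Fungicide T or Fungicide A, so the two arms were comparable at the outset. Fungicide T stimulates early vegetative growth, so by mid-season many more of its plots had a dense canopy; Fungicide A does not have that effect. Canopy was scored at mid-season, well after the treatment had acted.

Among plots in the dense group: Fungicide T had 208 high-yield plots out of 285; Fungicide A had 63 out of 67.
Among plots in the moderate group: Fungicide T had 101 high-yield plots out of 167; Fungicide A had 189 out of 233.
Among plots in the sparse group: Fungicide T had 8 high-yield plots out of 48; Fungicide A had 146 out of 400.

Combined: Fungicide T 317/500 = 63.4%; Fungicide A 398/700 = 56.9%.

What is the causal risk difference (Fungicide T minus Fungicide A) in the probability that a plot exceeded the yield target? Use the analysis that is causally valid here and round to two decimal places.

Mid-season canopy lies on the pathway fungicide → mid-season canopy → outcome, so adjusting for it blocks the indirect effect. For the total causal effect of fungicide, use the unadjusted pooled rates.
The causal difference is the pooled difference: 0.634 − 0.569 = +0.065.

+0.07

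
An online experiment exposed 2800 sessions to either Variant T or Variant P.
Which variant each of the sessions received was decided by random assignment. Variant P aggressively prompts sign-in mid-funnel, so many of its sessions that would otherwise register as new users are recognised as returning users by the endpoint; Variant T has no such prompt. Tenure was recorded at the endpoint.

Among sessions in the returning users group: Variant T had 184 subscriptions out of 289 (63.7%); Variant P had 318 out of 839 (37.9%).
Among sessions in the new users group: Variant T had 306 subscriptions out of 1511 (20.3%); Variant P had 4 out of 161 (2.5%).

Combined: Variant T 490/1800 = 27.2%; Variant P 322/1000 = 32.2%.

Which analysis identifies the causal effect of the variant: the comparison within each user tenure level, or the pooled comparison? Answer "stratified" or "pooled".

Variant T is higher inside every user tenure stratum but Variant P is higher in aggregate. Whether to stratify depends on how user tenure relates to the variant.
User tenure lies on the pathway variant → user tenure → outcome, so adjusting for it blocks the indirect effect. For the total causal effect of variant, use the unadjusted pooled rates.
Pooled: Variant T 27.2% vs Variant P 32.2%; Variant P is higher overall.

pooled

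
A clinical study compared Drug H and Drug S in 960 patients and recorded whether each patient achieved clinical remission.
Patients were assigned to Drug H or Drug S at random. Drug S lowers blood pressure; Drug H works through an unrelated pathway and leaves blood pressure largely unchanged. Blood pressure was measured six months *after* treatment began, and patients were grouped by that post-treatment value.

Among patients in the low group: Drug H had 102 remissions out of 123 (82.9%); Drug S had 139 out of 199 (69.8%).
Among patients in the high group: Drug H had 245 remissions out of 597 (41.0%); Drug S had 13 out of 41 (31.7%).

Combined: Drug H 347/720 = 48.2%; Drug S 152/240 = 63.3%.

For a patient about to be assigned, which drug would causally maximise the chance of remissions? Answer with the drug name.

Drug H is higher inside every blood pressure stratum but Drug S is higher in aggregate. Whether to stratify depends on how blood pressure relates to the drug.
Because the drug influences blood pressure, blood pressure is a post-treatment mediator, not a confounder. Stratifying on it would bias the estimate; the causal effect is the crude pooled difference.
Pooled: Drug H 48.2% vs Drug S 63.3%; Drug S is higher overall.

Drug S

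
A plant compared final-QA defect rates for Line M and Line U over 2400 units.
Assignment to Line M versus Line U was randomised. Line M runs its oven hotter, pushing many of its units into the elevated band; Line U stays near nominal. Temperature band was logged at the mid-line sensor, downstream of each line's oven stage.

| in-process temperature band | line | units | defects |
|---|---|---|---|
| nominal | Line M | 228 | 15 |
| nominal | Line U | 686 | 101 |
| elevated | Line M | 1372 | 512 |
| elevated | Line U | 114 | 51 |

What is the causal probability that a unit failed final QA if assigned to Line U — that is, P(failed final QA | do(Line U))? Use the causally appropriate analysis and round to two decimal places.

0.19

The stratified and pooled comparisons disagree (Line M wins within each in-process temperature band; Line U wins overall), so the answer turns on the causal role of in-process temperature band.
Because the line influences in-process temperature band, in-process temperature band is a post-treatment mediator, not a confounder. Stratifying on it would bias the estimate; the causal effect is the crude pooled difference.
So P(outcome | do(Line U)) is just the pooled rate for Line U: 152/800 = 0.190.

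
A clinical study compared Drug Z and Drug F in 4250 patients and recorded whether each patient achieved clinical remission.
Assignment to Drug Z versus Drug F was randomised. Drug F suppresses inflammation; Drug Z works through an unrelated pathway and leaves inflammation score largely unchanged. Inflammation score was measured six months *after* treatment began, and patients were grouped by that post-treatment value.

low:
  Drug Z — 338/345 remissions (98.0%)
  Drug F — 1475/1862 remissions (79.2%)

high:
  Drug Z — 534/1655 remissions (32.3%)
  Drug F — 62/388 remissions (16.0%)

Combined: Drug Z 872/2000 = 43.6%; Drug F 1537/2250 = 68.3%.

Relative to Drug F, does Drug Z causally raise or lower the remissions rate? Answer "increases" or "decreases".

decreases

Because the drug influences inflammation score, inflammation score is a post-treatment mediator, not a confounder. Stratifying on it would bias the estimate; the causal effect is the crude pooled difference.
Pooled: Drug Z 43.6% vs Drug F 68.3%; Drug F is higher overall.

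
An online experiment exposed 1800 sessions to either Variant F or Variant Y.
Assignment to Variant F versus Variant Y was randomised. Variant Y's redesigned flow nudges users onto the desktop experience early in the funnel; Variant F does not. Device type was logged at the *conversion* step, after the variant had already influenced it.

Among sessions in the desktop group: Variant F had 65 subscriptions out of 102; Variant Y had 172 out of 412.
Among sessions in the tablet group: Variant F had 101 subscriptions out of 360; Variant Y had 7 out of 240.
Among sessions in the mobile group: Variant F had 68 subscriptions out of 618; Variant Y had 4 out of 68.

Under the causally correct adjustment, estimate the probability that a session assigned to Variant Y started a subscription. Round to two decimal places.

0.25

The device type-specific comparison favours Variant F throughout, but the pooled figures favour Variant Y. The question is whether to condition on device type.
Device type here is a post-treatment variable shaped by the variant; conditioning on it would introduce bias rather than remove it. The overall comparison is the causal one.
So P(outcome | do(Variant Y)) is just the pooled rate for Variant Y: 183/720 = 0.254.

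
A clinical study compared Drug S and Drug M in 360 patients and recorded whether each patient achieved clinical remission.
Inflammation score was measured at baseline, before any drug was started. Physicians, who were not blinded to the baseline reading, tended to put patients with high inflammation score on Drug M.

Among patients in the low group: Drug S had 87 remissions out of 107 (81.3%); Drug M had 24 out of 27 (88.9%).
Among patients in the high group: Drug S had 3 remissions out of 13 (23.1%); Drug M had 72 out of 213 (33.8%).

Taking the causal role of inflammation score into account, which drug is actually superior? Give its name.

Drug M

Drug M is higher inside every inflammation score stratum but Drug S is higher in aggregate. Whether to stratify depends on how inflammation score relates to the drug.
Inflammation score is set before the drug has any effect — it is not caused by the drug — and it independently drives the outcome. That makes it a confounder, so the causal comparison is within inflammation score levels.
Within each level — low: 81.3% vs 88.9%; high: 23.1% vs 33.8% — Drug M is higher every time.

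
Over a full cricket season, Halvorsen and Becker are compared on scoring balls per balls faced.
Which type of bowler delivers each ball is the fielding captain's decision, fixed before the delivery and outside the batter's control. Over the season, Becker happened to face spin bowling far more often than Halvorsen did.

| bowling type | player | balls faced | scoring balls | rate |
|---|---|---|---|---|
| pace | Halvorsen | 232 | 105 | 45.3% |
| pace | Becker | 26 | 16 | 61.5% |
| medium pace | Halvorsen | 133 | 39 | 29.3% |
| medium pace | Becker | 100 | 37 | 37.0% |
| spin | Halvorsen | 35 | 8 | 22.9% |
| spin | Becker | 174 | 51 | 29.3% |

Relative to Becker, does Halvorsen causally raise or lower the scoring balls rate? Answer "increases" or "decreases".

decreases

Nothing the player does changes bowling type; the imbalance is an allocation artefact. With bowling type also predicting the outcome, the pooled figure is confounded, and the within-stratum comparison is the causal one.
Within each level — pace: 45.3% vs 61.5%; medium pace: 29.3% vs 37.0%; spin: 22.9% vs 29.3% — Becker is higher every time.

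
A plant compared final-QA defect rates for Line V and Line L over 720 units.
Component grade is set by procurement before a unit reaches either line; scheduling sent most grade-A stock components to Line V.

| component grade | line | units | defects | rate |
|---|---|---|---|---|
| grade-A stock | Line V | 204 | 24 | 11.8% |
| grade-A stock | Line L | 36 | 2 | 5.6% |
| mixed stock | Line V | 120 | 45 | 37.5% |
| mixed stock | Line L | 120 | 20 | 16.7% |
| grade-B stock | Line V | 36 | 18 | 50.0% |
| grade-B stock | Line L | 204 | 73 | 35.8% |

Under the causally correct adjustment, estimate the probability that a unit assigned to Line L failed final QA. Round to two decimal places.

Component grade satisfies the back-door criterion: it is not a descendant of the line, and it blocks the spurious path from line to outcome. Adjusting for it (i.e., using the within-component grade rates) gives the causal effect.
Standardising Line L to the population component grade mix: 0.333·2/36 + 0.333·20/120 + 0.333·73/204 = 0.193.

0.19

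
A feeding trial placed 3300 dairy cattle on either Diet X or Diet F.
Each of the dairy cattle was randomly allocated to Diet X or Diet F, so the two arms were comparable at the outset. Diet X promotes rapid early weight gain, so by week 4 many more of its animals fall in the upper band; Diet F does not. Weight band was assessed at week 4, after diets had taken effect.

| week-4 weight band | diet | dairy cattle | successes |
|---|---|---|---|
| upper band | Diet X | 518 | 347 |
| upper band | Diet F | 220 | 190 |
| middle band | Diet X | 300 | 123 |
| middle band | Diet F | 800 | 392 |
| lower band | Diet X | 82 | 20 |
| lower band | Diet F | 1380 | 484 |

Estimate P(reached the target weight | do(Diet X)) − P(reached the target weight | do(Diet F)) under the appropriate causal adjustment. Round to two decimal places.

The stratified and pooled comparisons disagree (Diet F wins within each week-4 weight band; Diet X wins overall), so the answer turns on the causal role of week-4 weight band.
Week-4 weight band lies on the pathway diet → week-4 weight band → outcome, so adjusting for it blocks the indirect effect. For the total causal effect of diet, use the unadjusted pooled rates.
The causal difference is the pooled difference: 0.544 − 0.444 = +0.100.

+0.10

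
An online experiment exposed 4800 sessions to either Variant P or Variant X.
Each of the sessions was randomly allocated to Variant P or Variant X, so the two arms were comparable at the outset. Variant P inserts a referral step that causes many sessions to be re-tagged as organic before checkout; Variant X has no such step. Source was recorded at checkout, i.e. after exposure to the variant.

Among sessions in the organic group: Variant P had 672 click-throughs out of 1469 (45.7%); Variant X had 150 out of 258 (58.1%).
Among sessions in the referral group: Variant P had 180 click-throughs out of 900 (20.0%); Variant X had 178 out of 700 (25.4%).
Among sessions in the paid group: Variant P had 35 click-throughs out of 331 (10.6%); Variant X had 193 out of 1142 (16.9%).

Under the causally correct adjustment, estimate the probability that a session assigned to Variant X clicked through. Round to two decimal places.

0.25

Within every traffic source level Variant X has the higher rate, yet pooled Variant P does — Simpson's reversal.
Traffic source is downstream of the variant. One should not condition on a consequence of treatment, so the overall rates are the right comparison.
So P(outcome | do(Variant X)) is just the pooled rate for Variant X: 521/2100 = 0.248.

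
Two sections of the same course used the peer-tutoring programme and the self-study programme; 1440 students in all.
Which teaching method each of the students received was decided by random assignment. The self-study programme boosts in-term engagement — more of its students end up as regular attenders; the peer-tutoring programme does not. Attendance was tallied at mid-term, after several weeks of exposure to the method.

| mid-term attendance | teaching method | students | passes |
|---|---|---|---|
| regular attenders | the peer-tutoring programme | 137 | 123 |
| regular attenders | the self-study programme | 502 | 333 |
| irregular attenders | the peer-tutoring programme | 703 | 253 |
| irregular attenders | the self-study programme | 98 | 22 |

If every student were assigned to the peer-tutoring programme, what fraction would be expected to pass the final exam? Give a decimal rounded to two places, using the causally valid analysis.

0.45

The mid-term attendance-specific comparison favours the peer-tutoring programme throughout, but the pooled figures favour the self-study programme. The question is whether to condition on mid-term attendance.
Mid-term attendance is recorded after the teaching method and is itself shifted by it — it sits on the causal path from teaching method to outcome. Conditioning on a mediator would strip out part of the effect we want; the pooled comparison gives the total causal effect.
So P(outcome | do(the peer-tutoring programme)) is just the pooled rate for the peer-tutoring programme: 376/840 = 0.448.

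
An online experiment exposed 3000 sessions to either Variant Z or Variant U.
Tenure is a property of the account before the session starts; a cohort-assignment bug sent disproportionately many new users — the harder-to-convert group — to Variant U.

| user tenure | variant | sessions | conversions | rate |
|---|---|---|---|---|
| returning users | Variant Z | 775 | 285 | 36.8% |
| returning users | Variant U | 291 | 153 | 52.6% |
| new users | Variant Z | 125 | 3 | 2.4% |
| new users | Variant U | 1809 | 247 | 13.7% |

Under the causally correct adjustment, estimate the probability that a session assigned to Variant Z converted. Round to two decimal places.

Within every user tenure level Variant U has the higher rate, yet pooled Variant Z does — Simpson's reversal.
User tenure satisfies the back-door criterion: it is not a descendant of the variant, and it blocks the spurious path from variant to outcome. Adjusting for it (i.e., using the within-user tenure rates) gives the causal effect.
Standardising Variant Z to the population user tenure mix: 0.355·285/775 + 0.645·3/125 = 0.146.

0.15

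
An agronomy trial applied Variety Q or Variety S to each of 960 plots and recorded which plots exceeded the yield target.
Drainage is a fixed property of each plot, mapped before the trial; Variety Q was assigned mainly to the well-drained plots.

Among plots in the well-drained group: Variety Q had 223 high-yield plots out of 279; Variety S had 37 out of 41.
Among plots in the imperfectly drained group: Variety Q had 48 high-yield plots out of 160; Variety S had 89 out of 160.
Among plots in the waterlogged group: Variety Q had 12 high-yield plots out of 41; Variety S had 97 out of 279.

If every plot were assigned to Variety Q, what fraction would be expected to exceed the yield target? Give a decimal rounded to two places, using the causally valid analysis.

0.46

Within every field drainage level Variety S has the higher rate, yet pooled Variety Q does — Simpson's reversal.
Here field drainage is a common cause — it drives both which variety a case falls under and the outcome. The crude comparison mixes populations; the stratum-specific rates are the causally relevant ones.
Standardising Variety Q to the population field drainage mix: 0.333·223/279 + 0.333·48/160 + 0.333·12/41 = 0.464.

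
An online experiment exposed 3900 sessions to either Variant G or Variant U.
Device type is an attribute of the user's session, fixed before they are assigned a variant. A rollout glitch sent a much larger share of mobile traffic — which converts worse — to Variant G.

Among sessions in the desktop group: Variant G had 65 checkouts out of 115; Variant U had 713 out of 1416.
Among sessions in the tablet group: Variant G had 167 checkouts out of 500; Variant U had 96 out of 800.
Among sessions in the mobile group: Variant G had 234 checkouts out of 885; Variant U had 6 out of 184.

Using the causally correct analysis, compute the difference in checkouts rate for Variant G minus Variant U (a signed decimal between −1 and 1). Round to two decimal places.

The stratified and pooled comparisons disagree (Variant G wins within each device type; Variant U wins overall), so the answer turns on the causal role of device type.
Here device type is a common cause — it drives both which variant a case falls under and the outcome. The crude comparison mixes populations; the stratum-specific rates are the causally relevant ones.
Adjusting over the population distribution of device type: 0.393·(0.565−0.504) + 0.333·(0.334−0.120) + 0.274·(0.264−0.033) = +0.159.

+0.16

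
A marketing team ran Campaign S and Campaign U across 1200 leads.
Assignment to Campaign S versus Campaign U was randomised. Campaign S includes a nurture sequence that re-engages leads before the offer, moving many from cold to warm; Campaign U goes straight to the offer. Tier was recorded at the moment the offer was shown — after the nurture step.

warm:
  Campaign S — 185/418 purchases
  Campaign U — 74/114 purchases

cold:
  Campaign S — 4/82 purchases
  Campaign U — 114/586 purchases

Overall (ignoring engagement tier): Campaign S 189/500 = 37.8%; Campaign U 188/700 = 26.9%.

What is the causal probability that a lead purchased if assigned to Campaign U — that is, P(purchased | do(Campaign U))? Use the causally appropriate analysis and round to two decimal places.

0.27

Within every engagement tier level Campaign U has the higher rate, yet pooled Campaign S does — Simpson's reversal.
Stratifying would compare campaigns among leads the campaigns themselves sorted into engagement tier groups — a form of selection on an intermediate. The unconditioned pooled rates give the total causal effect.
So P(outcome | do(Campaign U)) is just the pooled rate for Campaign U: 188/700 = 0.269.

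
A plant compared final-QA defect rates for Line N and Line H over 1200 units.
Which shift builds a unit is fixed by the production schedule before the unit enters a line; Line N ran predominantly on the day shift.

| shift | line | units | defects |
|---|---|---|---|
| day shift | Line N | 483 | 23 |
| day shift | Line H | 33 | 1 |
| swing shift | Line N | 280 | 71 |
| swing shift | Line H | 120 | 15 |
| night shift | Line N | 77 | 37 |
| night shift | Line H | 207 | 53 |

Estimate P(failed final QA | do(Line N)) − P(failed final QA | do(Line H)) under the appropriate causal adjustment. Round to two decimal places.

+0.10

The stratified and pooled comparisons disagree (Line H wins within each shift; Line N wins overall), so the answer turns on the causal role of shift.
The imbalance in shift arose from how units were allocated, not from anything the line did; and shift independently affects the outcome. The pooled gap is confounded — condition on shift.
Adjusting over the population distribution of shift: 0.430·(0.048−0.030) + 0.333·(0.254−0.125) + 0.237·(0.481−0.256) = +0.103.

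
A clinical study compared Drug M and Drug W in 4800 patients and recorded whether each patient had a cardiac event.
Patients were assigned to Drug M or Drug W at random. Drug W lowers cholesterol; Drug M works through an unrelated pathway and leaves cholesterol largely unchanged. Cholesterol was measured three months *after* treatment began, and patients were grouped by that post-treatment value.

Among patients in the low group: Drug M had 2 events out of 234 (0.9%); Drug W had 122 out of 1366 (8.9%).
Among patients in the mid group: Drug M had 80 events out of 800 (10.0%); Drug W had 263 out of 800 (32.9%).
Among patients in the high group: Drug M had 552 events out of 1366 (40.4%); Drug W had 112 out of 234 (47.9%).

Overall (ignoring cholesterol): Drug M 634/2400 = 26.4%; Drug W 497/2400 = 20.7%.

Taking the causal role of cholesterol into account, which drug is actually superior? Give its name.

Drug W

Cholesterol is recorded after the drug and is itself shifted by it — it sits on the causal path from drug to outcome. Conditioning on a mediator would strip out part of the effect we want; the pooled comparison gives the total causal effect.
Pooled: Drug M 26.4% vs Drug W 20.7%; Drug W is lower overall.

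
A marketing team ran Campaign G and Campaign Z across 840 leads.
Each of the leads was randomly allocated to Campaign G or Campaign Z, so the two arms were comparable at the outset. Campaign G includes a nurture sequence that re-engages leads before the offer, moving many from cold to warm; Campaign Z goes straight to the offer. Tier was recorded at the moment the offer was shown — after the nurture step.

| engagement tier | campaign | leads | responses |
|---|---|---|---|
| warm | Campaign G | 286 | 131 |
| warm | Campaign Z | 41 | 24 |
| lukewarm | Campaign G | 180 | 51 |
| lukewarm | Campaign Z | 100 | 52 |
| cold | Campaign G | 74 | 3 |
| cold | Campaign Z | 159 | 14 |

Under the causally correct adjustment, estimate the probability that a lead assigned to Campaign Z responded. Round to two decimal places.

Engagement tier is downstream of the campaign. One should not condition on a consequence of treatment, so the overall rates are the right comparison.
So P(outcome | do(Campaign Z)) is just the pooled rate for Campaign Z: 90/300 = 0.300.

0.30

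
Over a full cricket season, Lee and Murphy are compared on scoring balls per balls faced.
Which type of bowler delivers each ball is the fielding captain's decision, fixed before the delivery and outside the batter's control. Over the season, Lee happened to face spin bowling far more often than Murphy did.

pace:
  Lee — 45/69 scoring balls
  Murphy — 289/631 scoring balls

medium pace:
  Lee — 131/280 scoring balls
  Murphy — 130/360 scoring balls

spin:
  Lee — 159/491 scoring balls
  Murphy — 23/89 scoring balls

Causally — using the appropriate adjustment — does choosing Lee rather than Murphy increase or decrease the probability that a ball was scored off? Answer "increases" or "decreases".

The stratified and pooled comparisons disagree (Lee wins within each bowling type; Murphy wins overall), so the answer turns on the causal role of bowling type.
Bowling type is set before the player has any effect — it is not caused by the player — and it independently drives the outcome. That makes it a confounder, so the causal comparison is within bowling type levels.
Within each level — pace: 65.2% vs 45.8%; medium pace: 46.8% vs 36.1%; spin: 32.4% vs 25.8% — Lee is higher every time.

increases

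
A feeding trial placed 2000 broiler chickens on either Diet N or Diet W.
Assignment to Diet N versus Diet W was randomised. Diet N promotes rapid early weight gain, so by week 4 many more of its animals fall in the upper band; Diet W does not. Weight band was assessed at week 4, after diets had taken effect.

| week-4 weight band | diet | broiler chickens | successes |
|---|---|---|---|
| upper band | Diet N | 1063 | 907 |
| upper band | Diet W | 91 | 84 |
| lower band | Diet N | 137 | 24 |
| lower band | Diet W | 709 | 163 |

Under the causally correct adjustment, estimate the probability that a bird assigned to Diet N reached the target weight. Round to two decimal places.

Week-4 weight band is downstream of the diet. One should not condition on a consequence of treatment, so the overall rates are the right comparison.
So P(outcome | do(Diet N)) is just the pooled rate for Diet N: 931/1200 = 0.776.

0.78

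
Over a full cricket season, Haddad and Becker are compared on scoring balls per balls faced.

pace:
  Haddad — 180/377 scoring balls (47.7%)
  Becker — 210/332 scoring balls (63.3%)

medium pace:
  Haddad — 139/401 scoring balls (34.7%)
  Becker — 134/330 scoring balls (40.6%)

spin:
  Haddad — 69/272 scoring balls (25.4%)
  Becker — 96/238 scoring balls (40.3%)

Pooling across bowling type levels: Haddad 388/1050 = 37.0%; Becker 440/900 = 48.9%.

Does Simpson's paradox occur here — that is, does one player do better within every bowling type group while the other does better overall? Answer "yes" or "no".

Within each bowling type level (pace 47.7% vs 63.3%; medium pace 34.7% vs 40.6%; spin 25.4% vs 40.3%), Becker has the higher rate every time. Pooled: 37.0% vs 48.9% — Becker has the higher rate overall. They agree.

no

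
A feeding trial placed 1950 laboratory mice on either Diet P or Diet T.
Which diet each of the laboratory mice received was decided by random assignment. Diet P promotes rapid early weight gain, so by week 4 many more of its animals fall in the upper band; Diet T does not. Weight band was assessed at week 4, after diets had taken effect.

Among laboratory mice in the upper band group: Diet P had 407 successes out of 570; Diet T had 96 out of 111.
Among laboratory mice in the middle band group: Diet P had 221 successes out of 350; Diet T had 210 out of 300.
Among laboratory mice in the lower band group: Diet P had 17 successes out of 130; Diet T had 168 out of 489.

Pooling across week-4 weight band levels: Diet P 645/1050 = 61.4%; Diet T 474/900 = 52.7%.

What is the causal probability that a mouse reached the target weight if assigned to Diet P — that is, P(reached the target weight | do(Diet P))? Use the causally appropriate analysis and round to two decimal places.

Diet T is higher inside every week-4 weight band stratum but Diet P is higher in aggregate. Whether to stratify depends on how week-4 weight band relates to the diet.
Stratifying would compare diets among laboratory mice the diets themselves sorted into week-4 weight band groups — a form of selection on an intermediate. The unconditioned pooled rates give the total causal effect.
So P(outcome | do(Diet P)) is just the pooled rate for Diet P: 645/1050 = 0.614.

0.61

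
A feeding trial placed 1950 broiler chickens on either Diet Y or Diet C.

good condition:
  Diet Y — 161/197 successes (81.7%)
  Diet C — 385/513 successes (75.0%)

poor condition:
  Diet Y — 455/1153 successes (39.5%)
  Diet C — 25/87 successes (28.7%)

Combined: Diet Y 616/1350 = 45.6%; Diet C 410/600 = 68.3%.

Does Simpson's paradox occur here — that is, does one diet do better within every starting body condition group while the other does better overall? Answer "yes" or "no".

yes

Within each starting body condition level (good condition 81.7% vs 75.0%; poor condition 39.5% vs 28.7%), Diet Y has the higher rate every time. Pooled: 45.6% vs 68.3% — Diet C has the higher rate overall. The two comparisons disagree.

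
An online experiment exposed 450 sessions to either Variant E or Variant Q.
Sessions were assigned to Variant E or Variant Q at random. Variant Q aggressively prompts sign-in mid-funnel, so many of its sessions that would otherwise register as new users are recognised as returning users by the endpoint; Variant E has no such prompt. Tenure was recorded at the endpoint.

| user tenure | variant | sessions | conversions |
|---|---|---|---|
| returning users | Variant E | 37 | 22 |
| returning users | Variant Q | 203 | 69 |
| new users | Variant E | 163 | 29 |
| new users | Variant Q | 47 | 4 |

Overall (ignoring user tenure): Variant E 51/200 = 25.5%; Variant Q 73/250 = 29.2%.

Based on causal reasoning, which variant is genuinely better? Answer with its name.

Variant Q

User tenure lies on the pathway variant → user tenure → outcome, so adjusting for it blocks the indirect effect. For the total causal effect of variant, use the unadjusted pooled rates.
Pooled: Variant E 25.5% vs Variant Q 29.2%; Variant Q is higher overall.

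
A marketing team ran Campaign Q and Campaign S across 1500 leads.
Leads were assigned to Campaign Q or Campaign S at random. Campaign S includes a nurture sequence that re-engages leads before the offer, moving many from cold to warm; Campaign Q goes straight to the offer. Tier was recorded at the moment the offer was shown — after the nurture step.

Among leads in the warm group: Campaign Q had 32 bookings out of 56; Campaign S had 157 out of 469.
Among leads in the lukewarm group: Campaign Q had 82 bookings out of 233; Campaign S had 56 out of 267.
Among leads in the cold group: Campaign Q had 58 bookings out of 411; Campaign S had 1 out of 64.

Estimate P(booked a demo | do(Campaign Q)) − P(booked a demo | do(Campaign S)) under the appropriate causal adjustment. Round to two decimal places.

Because the campaign influences engagement tier, engagement tier is a post-treatment mediator, not a confounder. Stratifying on it would bias the estimate; the causal effect is the crude pooled difference.
The causal difference is the pooled difference: 0.246 − 0.268 = -0.022.

-0.02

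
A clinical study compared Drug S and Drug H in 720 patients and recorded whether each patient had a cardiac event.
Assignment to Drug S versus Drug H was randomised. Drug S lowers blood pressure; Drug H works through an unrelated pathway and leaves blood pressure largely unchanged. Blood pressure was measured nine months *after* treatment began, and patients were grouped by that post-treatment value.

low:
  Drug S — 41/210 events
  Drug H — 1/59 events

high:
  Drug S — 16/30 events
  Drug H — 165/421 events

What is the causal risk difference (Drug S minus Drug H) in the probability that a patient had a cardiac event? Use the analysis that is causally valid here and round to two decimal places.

Drug H is lower inside every blood pressure stratum but Drug S is lower in aggregate. Whether to stratify depends on how blood pressure relates to the drug.
Stratifying would compare drugs among patients the drugs themselves sorted into blood pressure groups — a form of selection on an intermediate. The unconditioned pooled rates give the total causal effect.
The causal difference is the pooled difference: 0.237 − 0.346 = -0.108.

-0.11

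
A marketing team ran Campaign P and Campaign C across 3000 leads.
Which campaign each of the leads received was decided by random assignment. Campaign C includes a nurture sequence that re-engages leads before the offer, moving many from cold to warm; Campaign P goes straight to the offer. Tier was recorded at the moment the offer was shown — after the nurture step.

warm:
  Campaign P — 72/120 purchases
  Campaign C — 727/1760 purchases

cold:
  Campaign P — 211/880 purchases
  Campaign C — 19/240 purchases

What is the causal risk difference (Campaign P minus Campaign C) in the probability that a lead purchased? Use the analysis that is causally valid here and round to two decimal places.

The stratified and pooled comparisons disagree (Campaign P wins within each engagement tier; Campaign C wins overall), so the answer turns on the causal role of engagement tier.
Engagement tier lies on the pathway campaign → engagement tier → outcome, so adjusting for it blocks the indirect effect. For the total causal effect of campaign, use the unadjusted pooled rates.
The causal difference is the pooled difference: 0.283 − 0.373 = -0.090.

-0.09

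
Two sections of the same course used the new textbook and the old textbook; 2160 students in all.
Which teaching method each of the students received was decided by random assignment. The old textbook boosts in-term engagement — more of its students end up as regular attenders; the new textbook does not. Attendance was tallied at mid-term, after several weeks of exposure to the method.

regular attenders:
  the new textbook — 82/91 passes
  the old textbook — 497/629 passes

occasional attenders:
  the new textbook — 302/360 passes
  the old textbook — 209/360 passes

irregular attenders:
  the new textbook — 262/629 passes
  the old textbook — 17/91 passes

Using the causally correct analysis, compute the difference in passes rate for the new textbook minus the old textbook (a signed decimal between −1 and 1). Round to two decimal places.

-0.07

Mid-term attendance is recorded after the teaching method and is itself shifted by it — it sits on the causal path from teaching method to outcome. Conditioning on a mediator would strip out part of the effect we want; the pooled comparison gives the total causal effect.
The causal difference is the pooled difference: 0.598 − 0.669 = -0.071.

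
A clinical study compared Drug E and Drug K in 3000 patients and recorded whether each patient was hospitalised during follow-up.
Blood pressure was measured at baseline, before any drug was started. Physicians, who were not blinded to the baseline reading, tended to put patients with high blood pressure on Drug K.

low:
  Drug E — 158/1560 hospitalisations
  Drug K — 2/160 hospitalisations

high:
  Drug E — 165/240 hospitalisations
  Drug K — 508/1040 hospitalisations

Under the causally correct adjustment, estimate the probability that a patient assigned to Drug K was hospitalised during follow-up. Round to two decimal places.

Drug K is lower inside every blood pressure stratum but Drug E is lower in aggregate. Whether to stratify depends on how blood pressure relates to the drug.
Blood pressure differs across drugs for reasons unrelated to any effect of the drug itself, and it separately predicts the outcome — a classic confounder. We must compare within blood pressure levels.
Standardising Drug K to the population blood pressure mix: 0.573·2/160 + 0.427·508/1040 = 0.216.

0.22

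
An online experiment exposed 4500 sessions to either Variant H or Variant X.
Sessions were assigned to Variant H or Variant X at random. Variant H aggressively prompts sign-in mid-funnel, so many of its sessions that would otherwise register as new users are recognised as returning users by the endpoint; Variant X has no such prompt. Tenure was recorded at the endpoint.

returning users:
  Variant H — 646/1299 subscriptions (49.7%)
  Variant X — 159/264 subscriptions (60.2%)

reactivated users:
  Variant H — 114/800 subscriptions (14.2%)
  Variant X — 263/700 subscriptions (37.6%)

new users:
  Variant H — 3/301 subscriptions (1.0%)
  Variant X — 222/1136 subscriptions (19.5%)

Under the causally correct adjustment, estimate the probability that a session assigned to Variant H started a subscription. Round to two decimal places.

The stratified and pooled comparisons disagree (Variant X wins within each user tenure; Variant H wins overall), so the answer turns on the causal role of user tenure.
The distribution of user tenure is itself part of what the variant does — it is an intermediate outcome. Holding it fixed would remove that part of the effect; the total effect is the pooled difference.
So P(outcome | do(Variant H)) is just the pooled rate for Variant H: 763/2400 = 0.318.

0.32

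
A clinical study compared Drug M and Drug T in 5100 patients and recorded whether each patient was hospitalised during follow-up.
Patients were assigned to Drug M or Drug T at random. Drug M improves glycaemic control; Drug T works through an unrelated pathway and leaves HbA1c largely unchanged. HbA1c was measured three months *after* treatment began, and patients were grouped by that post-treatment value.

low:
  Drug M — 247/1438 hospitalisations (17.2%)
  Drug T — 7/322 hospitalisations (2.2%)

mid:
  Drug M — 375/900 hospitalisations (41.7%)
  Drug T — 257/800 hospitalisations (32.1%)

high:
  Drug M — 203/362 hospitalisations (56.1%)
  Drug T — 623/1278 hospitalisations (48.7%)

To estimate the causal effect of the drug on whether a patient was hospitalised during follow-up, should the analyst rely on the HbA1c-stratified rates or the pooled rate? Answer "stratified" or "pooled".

pooled

The stratified and pooled comparisons disagree (Drug T wins within each HbA1c; Drug M wins overall), so the answer turns on the causal role of HbA1c.
HbA1c lies on the pathway drug → HbA1c → outcome, so adjusting for it blocks the indirect effect. For the total causal effect of drug, use the unadjusted pooled rates.
Pooled: Drug M 30.6% vs Drug T 37.0%; Drug M is lower overall.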